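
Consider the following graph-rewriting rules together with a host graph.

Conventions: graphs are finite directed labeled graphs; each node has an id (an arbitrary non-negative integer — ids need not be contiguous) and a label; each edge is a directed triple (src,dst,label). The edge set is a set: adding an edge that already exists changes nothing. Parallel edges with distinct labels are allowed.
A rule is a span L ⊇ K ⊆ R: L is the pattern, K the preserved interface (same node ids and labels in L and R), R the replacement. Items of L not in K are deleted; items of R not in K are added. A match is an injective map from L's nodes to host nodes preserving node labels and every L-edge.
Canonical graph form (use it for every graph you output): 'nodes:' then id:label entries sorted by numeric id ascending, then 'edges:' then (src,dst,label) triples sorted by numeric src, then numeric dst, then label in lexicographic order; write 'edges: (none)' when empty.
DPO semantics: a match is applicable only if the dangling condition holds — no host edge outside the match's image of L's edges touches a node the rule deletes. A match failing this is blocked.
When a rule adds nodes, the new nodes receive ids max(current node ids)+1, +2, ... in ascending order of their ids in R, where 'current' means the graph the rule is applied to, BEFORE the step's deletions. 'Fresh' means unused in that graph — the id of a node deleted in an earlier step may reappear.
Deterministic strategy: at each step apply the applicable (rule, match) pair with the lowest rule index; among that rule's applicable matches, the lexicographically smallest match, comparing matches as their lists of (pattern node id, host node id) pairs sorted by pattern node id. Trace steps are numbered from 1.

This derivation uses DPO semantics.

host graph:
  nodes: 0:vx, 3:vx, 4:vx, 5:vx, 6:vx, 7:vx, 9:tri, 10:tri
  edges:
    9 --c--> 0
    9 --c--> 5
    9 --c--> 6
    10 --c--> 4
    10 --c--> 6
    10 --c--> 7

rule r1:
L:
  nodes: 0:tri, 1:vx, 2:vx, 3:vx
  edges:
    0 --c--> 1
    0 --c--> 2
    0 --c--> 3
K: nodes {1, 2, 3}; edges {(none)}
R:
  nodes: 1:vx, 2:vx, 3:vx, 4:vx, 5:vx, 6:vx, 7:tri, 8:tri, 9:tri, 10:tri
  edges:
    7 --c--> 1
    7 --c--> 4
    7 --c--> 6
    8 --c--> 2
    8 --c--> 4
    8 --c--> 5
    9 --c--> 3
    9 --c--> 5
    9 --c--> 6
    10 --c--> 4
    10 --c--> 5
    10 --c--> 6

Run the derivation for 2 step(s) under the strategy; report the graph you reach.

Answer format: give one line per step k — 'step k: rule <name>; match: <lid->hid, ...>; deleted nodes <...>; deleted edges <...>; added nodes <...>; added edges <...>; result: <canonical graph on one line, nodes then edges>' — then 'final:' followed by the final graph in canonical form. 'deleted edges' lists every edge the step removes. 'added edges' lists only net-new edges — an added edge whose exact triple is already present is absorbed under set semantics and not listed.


step 1: rule r1; match: 0->9, 1->0, 2->5, 3->6; deleted nodes 9; deleted edges (9,0,c); (9,5,c); (9,6,c); added nodes 11, 12, 13, 14, 15, 16, 17; added edges (14,0,c); (14,11,c); (14,13,c); (15,5,c); (15,11,c); (15,12,c); (16,6,c); (16,12,c); (16,13,c); (17,11,c); (17,12,c); (17,13,c); result: nodes: 0:vx, 3:vx, 4:vx, 5:vx, 6:vx, 7:vx, 10:tri, 11:vx, 12:vx, 13:vx, 14:tri, 15:tri, 16:tri, 17:tri edges: (10,4,c); (10,6,c); (10,7,c); (14,0,c); (14,11,c); (14,13,c); (15,5,c); (15,11,c); (15,12,c); (16,6,c); (16,12,c); (16,13,c); (17,11,c); (17,12,c); (17,13,c)
step 2: rule r1; match: 0->10, 1->4, 2->6, 3->7; deleted nodes 10; deleted edges (10,4,c); (10,6,c); (10,7,c); added nodes 18, 19, 20, 21, 22, 23, 24; added edges (21,4,c); (21,18,c); (21,20,c); (22,6,c); (22,18,c); (22,19,c); (23,7,c); (23,19,c); (23,20,c); (24,18,c); (24,19,c); (24,20,c); result: nodes: 0:vx, 3:vx, 4:vx, 5:vx, 6:vx, 7:vx, 11:vx, 12:vx, 13:vx, 14:tri, 15:tri, 16:tri, 17:tri, 18:vx, 19:vx, 20:vx, 21:tri, 22:tri, 23:tri, 24:tri edges: (14,0,c); (14,11,c); (14,13,c); (15,5,c); (15,11,c); (15,12,c); (16,6,c); (16,12,c); (16,13,c); (17,11,c); (17,12,c); (17,13,c); (21,4,c); (21,18,c); (21,20,c); (22,6,c); (22,18,c); (22,19,c); (23,7,c); (23,19,c); (23,20,c); (24,18,c); (24,19,c); (24,20,c)
final:
nodes: 0:vx, 3:vx, 4:vx, 5:vx, 6:vx, 7:vx, 11:vx, 12:vx, 13:vx, 14:tri, 15:tri, 16:tri, 17:tri, 18:vx, 19:vx, 20:vx, 21:tri, 22:tri, 23:tri, 24:tri
edges: (14,0,c); (14,11,c); (14,13,c); (15,5,c); (15,11,c); (15,12,c); (16,6,c); (16,12,c); (16,13,c); (17,11,c); (17,12,c); (17,13,c); (21,4,c); (21,18,c); (21,20,c); (22,6,c); (22,18,c); (22,19,c); (23,7,c); (23,19,c); (23,20,c); (24,18,c); (24,19,c); (24,20,c)


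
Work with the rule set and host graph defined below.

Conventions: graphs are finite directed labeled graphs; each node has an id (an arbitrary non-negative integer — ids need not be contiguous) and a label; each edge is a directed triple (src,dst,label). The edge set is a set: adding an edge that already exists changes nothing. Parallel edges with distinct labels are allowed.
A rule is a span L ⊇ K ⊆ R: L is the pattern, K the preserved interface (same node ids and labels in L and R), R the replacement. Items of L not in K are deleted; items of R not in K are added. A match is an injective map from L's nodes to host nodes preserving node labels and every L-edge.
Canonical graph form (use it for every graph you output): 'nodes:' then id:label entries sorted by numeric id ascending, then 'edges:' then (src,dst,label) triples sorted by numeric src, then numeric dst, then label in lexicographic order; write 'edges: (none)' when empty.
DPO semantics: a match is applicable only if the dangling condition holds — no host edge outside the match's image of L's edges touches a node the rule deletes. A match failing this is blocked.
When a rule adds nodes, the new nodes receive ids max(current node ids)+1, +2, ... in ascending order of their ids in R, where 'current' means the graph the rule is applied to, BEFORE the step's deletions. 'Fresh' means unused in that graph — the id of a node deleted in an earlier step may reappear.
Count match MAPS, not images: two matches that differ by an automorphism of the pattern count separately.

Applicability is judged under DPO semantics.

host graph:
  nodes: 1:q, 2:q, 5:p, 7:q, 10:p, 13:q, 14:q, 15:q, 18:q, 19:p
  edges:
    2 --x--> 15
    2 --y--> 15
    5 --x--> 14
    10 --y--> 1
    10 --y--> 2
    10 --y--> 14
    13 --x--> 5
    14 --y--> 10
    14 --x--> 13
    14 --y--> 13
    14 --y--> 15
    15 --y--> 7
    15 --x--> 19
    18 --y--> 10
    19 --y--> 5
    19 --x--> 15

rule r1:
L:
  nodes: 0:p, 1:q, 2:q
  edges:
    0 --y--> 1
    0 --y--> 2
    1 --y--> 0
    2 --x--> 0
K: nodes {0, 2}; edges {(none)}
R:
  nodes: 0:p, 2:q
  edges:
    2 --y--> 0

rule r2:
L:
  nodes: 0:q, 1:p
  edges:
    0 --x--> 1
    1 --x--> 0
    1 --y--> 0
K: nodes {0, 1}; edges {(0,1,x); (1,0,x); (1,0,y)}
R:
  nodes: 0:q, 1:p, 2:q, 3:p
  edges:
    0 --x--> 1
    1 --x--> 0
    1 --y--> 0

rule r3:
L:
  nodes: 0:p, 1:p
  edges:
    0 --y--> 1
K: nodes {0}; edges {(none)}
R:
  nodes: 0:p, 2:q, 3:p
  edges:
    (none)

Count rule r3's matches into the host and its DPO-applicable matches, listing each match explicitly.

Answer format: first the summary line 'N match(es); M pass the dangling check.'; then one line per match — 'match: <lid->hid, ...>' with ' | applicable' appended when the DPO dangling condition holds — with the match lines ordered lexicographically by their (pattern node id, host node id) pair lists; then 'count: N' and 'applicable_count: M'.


1 match(es); 0 pass the dangling check.
match: 0->19, 1->5
count: 1
applicable_count: 0


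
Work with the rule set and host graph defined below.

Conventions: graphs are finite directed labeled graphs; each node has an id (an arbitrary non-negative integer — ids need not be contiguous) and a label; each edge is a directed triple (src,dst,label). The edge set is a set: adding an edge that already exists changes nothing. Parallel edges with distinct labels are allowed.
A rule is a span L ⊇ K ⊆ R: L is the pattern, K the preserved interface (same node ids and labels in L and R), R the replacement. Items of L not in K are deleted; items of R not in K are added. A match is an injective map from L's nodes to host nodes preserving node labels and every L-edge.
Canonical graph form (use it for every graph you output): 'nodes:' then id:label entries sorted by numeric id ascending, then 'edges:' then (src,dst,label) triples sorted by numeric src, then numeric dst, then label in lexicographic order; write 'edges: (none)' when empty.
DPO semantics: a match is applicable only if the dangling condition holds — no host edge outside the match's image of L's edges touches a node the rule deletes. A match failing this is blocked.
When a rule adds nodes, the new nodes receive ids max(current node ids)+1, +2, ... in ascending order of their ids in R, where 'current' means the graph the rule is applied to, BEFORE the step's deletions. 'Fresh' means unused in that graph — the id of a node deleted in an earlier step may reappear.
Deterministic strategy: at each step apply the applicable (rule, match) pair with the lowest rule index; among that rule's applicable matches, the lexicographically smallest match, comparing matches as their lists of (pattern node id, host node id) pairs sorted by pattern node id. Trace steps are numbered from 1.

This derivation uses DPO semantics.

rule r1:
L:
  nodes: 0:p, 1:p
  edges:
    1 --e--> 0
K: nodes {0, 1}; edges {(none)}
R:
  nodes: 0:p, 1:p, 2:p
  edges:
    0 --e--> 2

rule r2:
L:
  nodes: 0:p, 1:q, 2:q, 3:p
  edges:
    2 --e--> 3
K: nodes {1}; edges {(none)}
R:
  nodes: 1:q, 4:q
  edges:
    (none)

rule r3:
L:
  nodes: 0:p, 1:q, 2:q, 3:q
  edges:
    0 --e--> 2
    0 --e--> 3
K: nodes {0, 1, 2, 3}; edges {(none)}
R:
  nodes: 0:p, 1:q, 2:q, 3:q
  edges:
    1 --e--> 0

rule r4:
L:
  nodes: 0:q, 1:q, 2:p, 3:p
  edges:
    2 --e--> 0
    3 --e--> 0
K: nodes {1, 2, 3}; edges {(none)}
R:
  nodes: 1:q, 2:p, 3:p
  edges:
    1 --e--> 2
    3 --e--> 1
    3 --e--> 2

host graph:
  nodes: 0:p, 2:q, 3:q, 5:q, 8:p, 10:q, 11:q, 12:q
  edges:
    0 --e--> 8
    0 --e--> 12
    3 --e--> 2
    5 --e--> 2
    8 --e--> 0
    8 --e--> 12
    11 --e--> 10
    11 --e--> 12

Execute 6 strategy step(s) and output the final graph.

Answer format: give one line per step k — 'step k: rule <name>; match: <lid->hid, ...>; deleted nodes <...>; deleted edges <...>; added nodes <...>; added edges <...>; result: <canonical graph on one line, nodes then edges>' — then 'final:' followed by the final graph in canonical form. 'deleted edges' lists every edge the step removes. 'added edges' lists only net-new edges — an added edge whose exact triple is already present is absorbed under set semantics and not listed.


step 1: rule r1; match: 0->0, 1->8; deleted nodes (none); deleted edges (8,0,e); added nodes 13; added edges (0,13,e); result: nodes: 0:p, 2:q, 3:q, 5:q, 8:p, 10:q, 11:q, 12:q, 13:p edges: (0,8,e); (0,12,e); (0,13,e); (3,2,e); (5,2,e); (8,12,e); (11,10,e); (11,12,e)
step 2: rule r1; match: 0->8, 1->0; deleted nodes (none); deleted edges (0,8,e); added nodes 14; added edges (8,14,e); result: nodes: 0:p, 2:q, 3:q, 5:q, 8:p, 10:q, 11:q, 12:q, 13:p, 14:p edges: (0,12,e); (0,13,e); (3,2,e); (5,2,e); (8,12,e); (8,14,e); (11,10,e); (11,12,e)
step 3: rule r1; match: 0->13, 1->0; deleted nodes (none); deleted edges (0,13,e); added nodes 15; added edges (13,15,e); result: nodes: 0:p, 2:q, 3:q, 5:q, 8:p, 10:q, 11:q, 12:q, 13:p, 14:p, 15:p edges: (0,12,e); (3,2,e); (5,2,e); (8,12,e); (8,14,e); (11,10,e); (11,12,e); (13,15,e)
step 4: rule r1; match: 0->14, 1->8; deleted nodes (none); deleted edges (8,14,e); added nodes 16; added edges (14,16,e); result: nodes: 0:p, 2:q, 3:q, 5:q, 8:p, 10:q, 11:q, 12:q, 13:p, 14:p, 15:p, 16:p edges: (0,12,e); (3,2,e); (5,2,e); (8,12,e); (11,10,e); (11,12,e); (13,15,e); (14,16,e)
step 5: rule r1; match: 0->15, 1->13; deleted nodes (none); deleted edges (13,15,e); added nodes 17; added edges (15,17,e); result: nodes: 0:p, 2:q, 3:q, 5:q, 8:p, 10:q, 11:q, 12:q, 13:p, 14:p, 15:p, 16:p, 17:p edges: (0,12,e); (3,2,e); (5,2,e); (8,12,e); (11,10,e); (11,12,e); (14,16,e); (15,17,e)
step 6: rule r1; match: 0->16, 1->14; deleted nodes (none); deleted edges (14,16,e); added nodes 18; added edges (16,18,e); result: nodes: 0:p, 2:q, 3:q, 5:q, 8:p, 10:q, 11:q, 12:q, 13:p, 14:p, 15:p, 16:p, 17:p, 18:p edges: (0,12,e); (3,2,e); (5,2,e); (8,12,e); (11,10,e); (11,12,e); (15,17,e); (16,18,e)
final:
nodes: 0:p, 2:q, 3:q, 5:q, 8:p, 10:q, 11:q, 12:q, 13:p, 14:p, 15:p, 16:p, 17:p, 18:p
edges: (0,12,e); (3,2,e); (5,2,e); (8,12,e); (11,10,e); (11,12,e); (15,17,e); (16,18,e)


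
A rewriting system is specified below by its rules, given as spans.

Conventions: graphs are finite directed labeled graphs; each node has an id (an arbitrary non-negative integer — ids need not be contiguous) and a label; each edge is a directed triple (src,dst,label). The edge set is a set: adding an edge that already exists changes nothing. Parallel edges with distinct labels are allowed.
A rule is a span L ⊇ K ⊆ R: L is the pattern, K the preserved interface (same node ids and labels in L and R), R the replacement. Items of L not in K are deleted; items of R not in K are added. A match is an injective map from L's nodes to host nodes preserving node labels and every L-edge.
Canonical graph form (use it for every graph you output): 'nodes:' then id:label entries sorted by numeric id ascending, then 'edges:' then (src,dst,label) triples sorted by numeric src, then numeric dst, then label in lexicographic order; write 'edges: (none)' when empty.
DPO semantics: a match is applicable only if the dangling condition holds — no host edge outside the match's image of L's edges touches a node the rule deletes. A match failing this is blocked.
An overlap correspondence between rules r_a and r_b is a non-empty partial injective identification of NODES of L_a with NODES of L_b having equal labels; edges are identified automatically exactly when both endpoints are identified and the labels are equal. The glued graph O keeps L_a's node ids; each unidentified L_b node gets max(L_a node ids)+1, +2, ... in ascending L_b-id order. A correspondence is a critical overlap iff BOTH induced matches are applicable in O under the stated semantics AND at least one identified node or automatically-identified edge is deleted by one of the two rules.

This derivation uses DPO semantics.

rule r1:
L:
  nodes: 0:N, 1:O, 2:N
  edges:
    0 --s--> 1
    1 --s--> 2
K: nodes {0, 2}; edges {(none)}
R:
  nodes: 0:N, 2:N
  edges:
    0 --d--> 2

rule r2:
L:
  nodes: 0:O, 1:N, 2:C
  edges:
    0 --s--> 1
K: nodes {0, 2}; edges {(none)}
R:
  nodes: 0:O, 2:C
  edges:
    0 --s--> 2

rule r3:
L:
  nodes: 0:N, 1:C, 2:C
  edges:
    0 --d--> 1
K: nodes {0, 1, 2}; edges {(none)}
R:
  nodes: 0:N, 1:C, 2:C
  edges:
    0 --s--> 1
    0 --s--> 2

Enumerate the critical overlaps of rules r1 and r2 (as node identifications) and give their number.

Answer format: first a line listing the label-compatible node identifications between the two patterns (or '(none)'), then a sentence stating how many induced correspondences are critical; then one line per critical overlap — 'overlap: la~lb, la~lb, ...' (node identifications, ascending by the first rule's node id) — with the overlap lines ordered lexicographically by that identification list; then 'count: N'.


label-compatible node identifications between L(r1) and L(r2): 0~1, 1~0, 2~1
1 of the induced correspondences is a critical overlap of r1 and r2.
overlap: 1~0, 2~1
count: 1


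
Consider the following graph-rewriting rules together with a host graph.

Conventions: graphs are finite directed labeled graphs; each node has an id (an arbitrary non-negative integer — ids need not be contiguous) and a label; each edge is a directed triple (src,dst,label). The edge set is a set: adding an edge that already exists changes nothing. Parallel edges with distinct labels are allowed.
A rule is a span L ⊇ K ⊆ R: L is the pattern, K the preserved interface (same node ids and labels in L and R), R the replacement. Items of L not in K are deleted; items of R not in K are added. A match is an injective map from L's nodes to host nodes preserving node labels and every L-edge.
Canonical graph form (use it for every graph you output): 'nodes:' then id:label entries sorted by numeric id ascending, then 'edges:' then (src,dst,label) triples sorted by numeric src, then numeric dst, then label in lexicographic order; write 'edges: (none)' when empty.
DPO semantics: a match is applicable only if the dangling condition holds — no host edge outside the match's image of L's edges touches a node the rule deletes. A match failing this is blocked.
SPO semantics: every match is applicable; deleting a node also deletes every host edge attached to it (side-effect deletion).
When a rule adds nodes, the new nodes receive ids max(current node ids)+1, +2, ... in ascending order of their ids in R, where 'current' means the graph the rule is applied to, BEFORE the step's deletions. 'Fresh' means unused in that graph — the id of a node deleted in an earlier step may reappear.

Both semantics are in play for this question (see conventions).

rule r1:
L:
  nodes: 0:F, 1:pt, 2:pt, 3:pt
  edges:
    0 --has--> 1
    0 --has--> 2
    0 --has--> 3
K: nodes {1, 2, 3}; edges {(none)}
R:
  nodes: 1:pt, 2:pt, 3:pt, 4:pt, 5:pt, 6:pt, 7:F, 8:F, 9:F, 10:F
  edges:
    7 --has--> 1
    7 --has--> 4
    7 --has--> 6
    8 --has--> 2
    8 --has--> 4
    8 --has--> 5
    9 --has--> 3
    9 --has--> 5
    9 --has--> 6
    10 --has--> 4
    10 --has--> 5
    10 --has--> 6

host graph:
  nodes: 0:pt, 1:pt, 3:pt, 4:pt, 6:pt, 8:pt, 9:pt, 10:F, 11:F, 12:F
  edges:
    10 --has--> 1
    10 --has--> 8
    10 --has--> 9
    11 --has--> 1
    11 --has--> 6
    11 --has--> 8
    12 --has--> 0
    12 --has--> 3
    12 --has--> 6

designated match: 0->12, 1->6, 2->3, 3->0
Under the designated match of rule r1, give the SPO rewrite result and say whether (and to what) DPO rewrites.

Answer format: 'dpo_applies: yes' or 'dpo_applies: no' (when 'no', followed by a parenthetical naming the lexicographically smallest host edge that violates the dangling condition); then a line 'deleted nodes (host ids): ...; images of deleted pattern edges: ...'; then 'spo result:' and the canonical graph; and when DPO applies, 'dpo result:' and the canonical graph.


dpo_applies: yes
deleted nodes (host ids): 12; images of deleted pattern edges: (12,0,has); (12,3,has); (12,6,has)
spo result:
nodes: 0:pt, 1:pt, 3:pt, 4:pt, 6:pt, 8:pt, 9:pt, 10:F, 11:F, 13:pt, 14:pt, 15:pt, 16:F, 17:F, 18:F, 19:F
edges: (10,1,has); (10,8,has); (10,9,has); (11,1,has); (11,6,has); (11,8,has); (16,6,has); (16,13,has); (16,15,has); (17,3,has); (17,13,has); (17,14,has); (18,0,has); (18,14,has); (18,15,has); (19,13,has); (19,14,has); (19,15,has)
dpo result:
nodes: 0:pt, 1:pt, 3:pt, 4:pt, 6:pt, 8:pt, 9:pt, 10:F, 11:F, 13:pt, 14:pt, 15:pt, 16:F, 17:F, 18:F, 19:F
edges: (10,1,has); (10,8,has); (10,9,has); (11,1,has); (11,6,has); (11,8,has); (16,6,has); (16,13,has); (16,15,has); (17,3,has); (17,13,has); (17,14,has); (18,0,has); (18,14,has); (18,15,has); (19,13,has); (19,14,has); (19,15,has)


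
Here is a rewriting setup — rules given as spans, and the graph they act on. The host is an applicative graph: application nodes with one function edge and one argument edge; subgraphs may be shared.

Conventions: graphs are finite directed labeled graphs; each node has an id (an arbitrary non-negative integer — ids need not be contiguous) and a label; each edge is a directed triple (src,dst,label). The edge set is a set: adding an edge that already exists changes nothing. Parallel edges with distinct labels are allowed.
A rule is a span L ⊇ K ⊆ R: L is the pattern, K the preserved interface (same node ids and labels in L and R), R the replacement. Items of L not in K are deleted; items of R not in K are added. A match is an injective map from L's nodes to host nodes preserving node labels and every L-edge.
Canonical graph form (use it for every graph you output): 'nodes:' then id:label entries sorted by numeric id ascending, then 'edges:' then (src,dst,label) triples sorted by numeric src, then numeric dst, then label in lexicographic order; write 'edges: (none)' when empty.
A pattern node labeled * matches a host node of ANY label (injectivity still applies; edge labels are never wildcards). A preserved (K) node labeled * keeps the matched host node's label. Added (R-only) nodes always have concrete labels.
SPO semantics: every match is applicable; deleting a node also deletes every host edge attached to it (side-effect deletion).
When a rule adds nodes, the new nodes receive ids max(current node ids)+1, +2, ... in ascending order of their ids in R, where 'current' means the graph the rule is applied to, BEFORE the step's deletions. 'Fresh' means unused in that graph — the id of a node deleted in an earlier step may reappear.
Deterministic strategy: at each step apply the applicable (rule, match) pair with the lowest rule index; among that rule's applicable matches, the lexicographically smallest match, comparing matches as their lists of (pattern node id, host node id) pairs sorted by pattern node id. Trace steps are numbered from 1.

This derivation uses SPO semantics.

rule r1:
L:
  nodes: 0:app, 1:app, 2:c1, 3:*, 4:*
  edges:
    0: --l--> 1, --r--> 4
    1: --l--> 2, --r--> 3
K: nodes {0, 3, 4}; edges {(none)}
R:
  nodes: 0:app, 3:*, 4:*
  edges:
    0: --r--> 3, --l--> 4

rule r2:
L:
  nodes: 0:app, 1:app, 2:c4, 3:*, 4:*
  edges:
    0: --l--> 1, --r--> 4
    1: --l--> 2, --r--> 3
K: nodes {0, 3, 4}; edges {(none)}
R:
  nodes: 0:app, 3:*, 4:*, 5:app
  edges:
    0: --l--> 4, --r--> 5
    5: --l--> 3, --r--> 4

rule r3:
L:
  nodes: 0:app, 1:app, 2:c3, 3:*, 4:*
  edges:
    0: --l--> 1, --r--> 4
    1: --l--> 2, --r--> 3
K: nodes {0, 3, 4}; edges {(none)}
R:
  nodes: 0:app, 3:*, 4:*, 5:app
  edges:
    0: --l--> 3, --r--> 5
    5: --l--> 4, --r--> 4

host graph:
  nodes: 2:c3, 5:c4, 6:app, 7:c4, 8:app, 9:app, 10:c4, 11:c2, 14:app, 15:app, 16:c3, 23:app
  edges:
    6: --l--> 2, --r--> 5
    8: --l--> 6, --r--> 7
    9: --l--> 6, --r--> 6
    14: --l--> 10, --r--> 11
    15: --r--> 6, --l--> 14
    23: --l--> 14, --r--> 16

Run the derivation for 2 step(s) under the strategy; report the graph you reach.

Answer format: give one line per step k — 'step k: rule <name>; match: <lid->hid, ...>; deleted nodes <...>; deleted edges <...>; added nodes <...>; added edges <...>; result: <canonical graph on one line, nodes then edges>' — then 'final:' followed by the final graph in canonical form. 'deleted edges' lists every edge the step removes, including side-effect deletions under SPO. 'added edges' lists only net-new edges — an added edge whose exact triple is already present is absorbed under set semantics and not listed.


step 1: rule r2; match: 0->15, 1->14, 2->10, 3->11, 4->6; deleted nodes 10, 14; deleted edges (14,10,l); (14,11,r); (15,6,r); (15,14,l); (23,14,l); added nodes 24; added edges (15,6,l); (15,24,r); (24,6,r); (24,11,l); result: nodes: 2:c3, 5:c4, 6:app, 7:c4, 8:app, 9:app, 11:c2, 15:app, 16:c3, 23:app, 24:app edges: (6,2,l); (6,5,r); (8,6,l); (8,7,r); (9,6,l); (9,6,r); (15,6,l); (15,24,r); (23,16,r); (24,6,r); (24,11,l)
step 2: rule r3; match: 0->8, 1->6, 2->2, 3->5, 4->7; deleted nodes 2, 6; deleted edges (6,2,l); (6,5,r); (8,6,l); (8,7,r); (9,6,l); (9,6,r); (15,6,l); (24,6,r); added nodes 25; added edges (8,5,l); (8,25,r); (25,7,l); (25,7,r); result: nodes: 5:c4, 7:c4, 8:app, 9:app, 11:c2, 15:app, 16:c3, 23:app, 24:app, 25:app edges: (8,5,l); (8,25,r); (15,24,r); (23,16,r); (24,11,l); (25,7,l); (25,7,r)
final:
nodes: 5:c4, 7:c4, 8:app, 9:app, 11:c2, 15:app, 16:c3, 23:app, 24:app, 25:app
edges: (8,5,l); (8,25,r); (15,24,r); (23,16,r); (24,11,l); (25,7,l); (25,7,r)


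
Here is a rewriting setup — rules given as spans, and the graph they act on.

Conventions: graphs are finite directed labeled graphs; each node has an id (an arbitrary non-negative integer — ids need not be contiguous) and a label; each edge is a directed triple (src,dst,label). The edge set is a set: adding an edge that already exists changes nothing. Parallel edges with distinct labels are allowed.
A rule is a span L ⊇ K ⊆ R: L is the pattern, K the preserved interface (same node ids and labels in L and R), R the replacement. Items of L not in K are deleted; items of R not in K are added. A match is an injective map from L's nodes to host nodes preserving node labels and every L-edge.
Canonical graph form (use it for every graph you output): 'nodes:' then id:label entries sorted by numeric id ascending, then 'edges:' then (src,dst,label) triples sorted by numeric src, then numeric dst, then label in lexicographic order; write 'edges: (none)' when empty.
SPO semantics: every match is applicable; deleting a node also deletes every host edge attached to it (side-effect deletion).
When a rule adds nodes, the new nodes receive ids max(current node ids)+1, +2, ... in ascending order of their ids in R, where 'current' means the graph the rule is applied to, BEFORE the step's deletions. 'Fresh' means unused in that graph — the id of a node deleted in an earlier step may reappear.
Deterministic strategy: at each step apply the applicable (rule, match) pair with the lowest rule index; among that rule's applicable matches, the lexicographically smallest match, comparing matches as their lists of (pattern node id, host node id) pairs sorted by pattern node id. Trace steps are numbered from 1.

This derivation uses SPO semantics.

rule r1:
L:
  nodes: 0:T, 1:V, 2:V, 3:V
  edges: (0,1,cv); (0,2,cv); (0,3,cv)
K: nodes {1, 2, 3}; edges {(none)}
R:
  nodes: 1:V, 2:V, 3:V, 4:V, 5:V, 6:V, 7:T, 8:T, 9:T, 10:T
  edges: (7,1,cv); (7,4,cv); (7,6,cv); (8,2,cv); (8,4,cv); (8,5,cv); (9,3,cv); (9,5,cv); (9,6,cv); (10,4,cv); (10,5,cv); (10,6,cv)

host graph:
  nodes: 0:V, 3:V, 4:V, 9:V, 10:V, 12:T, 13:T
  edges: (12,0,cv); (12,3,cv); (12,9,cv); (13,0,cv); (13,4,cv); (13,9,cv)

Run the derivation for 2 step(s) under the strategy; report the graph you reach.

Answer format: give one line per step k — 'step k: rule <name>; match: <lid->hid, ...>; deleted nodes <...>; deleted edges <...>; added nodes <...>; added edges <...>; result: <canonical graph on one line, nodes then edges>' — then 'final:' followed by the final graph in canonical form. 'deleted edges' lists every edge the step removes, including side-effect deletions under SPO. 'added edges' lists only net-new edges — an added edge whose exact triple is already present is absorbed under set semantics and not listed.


step 1: rule r1; match: 0->12, 1->0, 2->3, 3->9; deleted nodes 12; deleted edges (12,0,cv); (12,3,cv); (12,9,cv); added nodes 14, 15, 16, 17, 18, 19, 20; added edges (17,0,cv); (17,14,cv); (17,16,cv); (18,3,cv); (18,14,cv); (18,15,cv); (19,9,cv); (19,15,cv); (19,16,cv); (20,14,cv); (20,15,cv); (20,16,cv); result: nodes: 0:V, 3:V, 4:V, 9:V, 10:V, 13:T, 14:V, 15:V, 16:V, 17:T, 18:T, 19:T, 20:T edges: (13,0,cv); (13,4,cv); (13,9,cv); (17,0,cv); (17,14,cv); (17,16,cv); (18,3,cv); (18,14,cv); (18,15,cv); (19,9,cv); (19,15,cv); (19,16,cv); (20,14,cv); (20,15,cv); (20,16,cv)
step 2: rule r1; match: 0->13, 1->0, 2->4, 3->9; deleted nodes 13; deleted edges (13,0,cv); (13,4,cv); (13,9,cv); added nodes 21, 22, 23, 24, 25, 26, 27; added edges (24,0,cv); (24,21,cv); (24,23,cv); (25,4,cv); (25,21,cv); (25,22,cv); (26,9,cv); (26,22,cv); (26,23,cv); (27,21,cv); (27,22,cv); (27,23,cv); result: nodes: 0:V, 3:V, 4:V, 9:V, 10:V, 14:V, 15:V, 16:V, 17:T, 18:T, 19:T, 20:T, 21:V, 22:V, 23:V, 24:T, 25:T, 26:T, 27:T edges: (17,0,cv); (17,14,cv); (17,16,cv); (18,3,cv); (18,14,cv); (18,15,cv); (19,9,cv); (19,15,cv); (19,16,cv); (20,14,cv); (20,15,cv); (20,16,cv); (24,0,cv); (24,21,cv); (24,23,cv); (25,4,cv); (25,21,cv); (25,22,cv); (26,9,cv); (26,22,cv); (26,23,cv); (27,21,cv); (27,22,cv); (27,23,cv)
final:
nodes: 0:V, 3:V, 4:V, 9:V, 10:V, 14:V, 15:V, 16:V, 17:T, 18:T, 19:T, 20:T, 21:V, 22:V, 23:V, 24:T, 25:T, 26:T, 27:T
edges: (17,0,cv); (17,14,cv); (17,16,cv); (18,3,cv); (18,14,cv); (18,15,cv); (19,9,cv); (19,15,cv); (19,16,cv); (20,14,cv); (20,15,cv); (20,16,cv); (24,0,cv); (24,21,cv); (24,23,cv); (25,4,cv); (25,21,cv); (25,22,cv); (26,9,cv); (26,22,cv); (26,23,cv); (27,21,cv); (27,22,cv); (27,23,cv)


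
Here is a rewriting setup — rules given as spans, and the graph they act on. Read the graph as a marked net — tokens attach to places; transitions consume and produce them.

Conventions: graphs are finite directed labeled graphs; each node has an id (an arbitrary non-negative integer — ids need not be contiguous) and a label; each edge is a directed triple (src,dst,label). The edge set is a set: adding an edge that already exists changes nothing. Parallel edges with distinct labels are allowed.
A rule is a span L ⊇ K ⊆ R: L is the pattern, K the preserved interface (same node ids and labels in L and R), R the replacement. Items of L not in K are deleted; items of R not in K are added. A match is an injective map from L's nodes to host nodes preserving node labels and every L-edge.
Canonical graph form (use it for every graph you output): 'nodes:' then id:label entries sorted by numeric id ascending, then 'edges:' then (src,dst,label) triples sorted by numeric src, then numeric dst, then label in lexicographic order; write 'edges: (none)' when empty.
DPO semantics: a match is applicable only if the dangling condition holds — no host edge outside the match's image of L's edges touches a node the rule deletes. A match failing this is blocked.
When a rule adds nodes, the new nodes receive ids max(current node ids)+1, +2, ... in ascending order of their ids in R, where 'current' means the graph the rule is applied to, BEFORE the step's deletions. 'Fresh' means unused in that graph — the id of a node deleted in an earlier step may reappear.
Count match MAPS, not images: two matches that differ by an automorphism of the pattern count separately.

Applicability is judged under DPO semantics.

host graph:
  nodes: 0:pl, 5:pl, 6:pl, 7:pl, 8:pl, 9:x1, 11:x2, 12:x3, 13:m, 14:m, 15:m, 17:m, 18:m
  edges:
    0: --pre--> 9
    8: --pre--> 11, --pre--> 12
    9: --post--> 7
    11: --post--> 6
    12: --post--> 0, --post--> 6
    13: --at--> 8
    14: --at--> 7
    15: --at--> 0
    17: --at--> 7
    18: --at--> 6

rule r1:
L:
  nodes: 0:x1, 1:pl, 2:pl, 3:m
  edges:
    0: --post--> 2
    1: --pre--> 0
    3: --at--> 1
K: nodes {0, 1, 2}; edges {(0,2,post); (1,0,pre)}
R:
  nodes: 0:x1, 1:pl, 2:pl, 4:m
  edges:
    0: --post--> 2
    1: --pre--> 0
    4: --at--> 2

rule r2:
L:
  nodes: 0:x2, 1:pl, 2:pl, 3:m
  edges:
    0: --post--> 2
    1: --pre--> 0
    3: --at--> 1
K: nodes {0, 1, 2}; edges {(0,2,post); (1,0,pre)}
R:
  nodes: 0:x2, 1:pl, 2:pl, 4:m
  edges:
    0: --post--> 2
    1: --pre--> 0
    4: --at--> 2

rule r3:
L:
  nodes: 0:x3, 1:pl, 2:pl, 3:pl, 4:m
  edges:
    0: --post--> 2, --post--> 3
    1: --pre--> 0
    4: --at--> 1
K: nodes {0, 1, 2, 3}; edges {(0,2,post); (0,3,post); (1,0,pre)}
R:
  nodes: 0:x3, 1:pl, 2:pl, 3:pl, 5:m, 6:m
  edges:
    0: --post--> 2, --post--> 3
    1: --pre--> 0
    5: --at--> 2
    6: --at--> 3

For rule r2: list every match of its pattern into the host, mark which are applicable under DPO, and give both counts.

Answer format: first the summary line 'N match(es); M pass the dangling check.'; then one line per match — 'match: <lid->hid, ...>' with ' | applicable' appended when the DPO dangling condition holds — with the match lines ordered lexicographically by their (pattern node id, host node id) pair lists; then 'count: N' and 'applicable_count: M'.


1 match(es); 1 pass the dangling check.
match: 0->11, 1->8, 2->6, 3->13 | applicable
count: 1
applicable_count: 1


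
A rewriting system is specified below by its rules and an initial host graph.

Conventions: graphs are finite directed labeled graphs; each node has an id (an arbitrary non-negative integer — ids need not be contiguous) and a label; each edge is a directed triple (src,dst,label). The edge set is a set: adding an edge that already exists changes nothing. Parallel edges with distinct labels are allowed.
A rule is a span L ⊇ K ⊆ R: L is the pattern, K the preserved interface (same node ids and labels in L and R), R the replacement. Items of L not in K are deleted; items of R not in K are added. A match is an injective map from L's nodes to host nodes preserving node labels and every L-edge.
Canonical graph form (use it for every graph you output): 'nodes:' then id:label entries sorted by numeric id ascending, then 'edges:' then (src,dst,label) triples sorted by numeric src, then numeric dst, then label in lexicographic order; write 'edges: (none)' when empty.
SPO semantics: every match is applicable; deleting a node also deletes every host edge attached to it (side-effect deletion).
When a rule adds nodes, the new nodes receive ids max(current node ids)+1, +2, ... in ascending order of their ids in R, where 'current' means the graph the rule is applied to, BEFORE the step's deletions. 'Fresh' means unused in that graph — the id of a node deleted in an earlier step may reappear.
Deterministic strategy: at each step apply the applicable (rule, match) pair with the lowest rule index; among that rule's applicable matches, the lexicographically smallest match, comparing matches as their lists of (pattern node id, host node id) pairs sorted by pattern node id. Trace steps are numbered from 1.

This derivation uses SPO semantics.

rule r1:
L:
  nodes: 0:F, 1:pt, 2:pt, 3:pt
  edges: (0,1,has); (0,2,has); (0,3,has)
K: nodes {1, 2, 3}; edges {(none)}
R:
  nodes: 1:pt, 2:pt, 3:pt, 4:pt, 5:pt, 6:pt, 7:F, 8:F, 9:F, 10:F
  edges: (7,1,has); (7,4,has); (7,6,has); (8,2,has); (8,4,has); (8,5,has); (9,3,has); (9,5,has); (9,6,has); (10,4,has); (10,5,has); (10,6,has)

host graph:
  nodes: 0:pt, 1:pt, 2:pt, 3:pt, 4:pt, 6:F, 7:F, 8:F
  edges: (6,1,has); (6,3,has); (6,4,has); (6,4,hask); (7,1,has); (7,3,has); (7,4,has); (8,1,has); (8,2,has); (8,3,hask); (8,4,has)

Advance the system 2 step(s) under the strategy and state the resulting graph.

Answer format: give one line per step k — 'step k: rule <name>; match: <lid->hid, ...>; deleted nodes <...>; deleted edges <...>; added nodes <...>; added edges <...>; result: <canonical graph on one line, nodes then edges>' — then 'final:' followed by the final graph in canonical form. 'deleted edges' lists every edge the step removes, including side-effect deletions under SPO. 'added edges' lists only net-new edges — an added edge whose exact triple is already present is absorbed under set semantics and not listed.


step 1: rule r1; match: 0->6, 1->1, 2->3, 3->4; deleted nodes 6; deleted edges (6,1,has); (6,3,has); (6,4,has); (6,4,hask); added nodes 9, 10, 11, 12, 13, 14, 15; added edges (12,1,has); (12,9,has); (12,11,has); (13,3,has); (13,9,has); (13,10,has); (14,4,has); (14,10,has); (14,11,has); (15,9,has); (15,10,has); (15,11,has); result: nodes: 0:pt, 1:pt, 2:pt, 3:pt, 4:pt, 7:F, 8:F, 9:pt, 10:pt, 11:pt, 12:F, 13:F, 14:F, 15:F edges: (7,1,has); (7,3,has); (7,4,has); (8,1,has); (8,2,has); (8,3,hask); (8,4,has); (12,1,has); (12,9,has); (12,11,has); (13,3,has); (13,9,has); (13,10,has); (14,4,has); (14,10,has); (14,11,has); (15,9,has); (15,10,has); (15,11,has)
step 2: rule r1; match: 0->7, 1->1, 2->3, 3->4; deleted nodes 7; deleted edges (7,1,has); (7,3,has); (7,4,has); added nodes 16, 17, 18, 19, 20, 21, 22; added edges (19,1,has); (19,16,has); (19,18,has); (20,3,has); (20,16,has); (20,17,has); (21,4,has); (21,17,has); (21,18,has); (22,16,has); (22,17,has); (22,18,has); result: nodes: 0:pt, 1:pt, 2:pt, 3:pt, 4:pt, 8:F, 9:pt, 10:pt, 11:pt, 12:F, 13:F, 14:F, 15:F, 16:pt, 17:pt, 18:pt, 19:F, 20:F, 21:F, 22:F edges: (8,1,has); (8,2,has); (8,3,hask); (8,4,has); (12,1,has); (12,9,has); (12,11,has); (13,3,has); (13,9,has); (13,10,has); (14,4,has); (14,10,has); (14,11,has); (15,9,has); (15,10,has); (15,11,has); (19,1,has); (19,16,has); (19,18,has); (20,3,has); (20,16,has); (20,17,has); (21,4,has); (21,17,has); (21,18,has); (22,16,has); (22,17,has); (22,18,has)
final:
nodes: 0:pt, 1:pt, 2:pt, 3:pt, 4:pt, 8:F, 9:pt, 10:pt, 11:pt, 12:F, 13:F, 14:F, 15:F, 16:pt, 17:pt, 18:pt, 19:F, 20:F, 21:F, 22:F
edges: (8,1,has); (8,2,has); (8,3,hask); (8,4,has); (12,1,has); (12,9,has); (12,11,has); (13,3,has); (13,9,has); (13,10,has); (14,4,has); (14,10,has); (14,11,has); (15,9,has); (15,10,has); (15,11,has); (19,1,has); (19,16,has); (19,18,has); (20,3,has); (20,16,has); (20,17,has); (21,4,has); (21,17,has); (21,18,has); (22,16,has); (22,17,has); (22,18,has)


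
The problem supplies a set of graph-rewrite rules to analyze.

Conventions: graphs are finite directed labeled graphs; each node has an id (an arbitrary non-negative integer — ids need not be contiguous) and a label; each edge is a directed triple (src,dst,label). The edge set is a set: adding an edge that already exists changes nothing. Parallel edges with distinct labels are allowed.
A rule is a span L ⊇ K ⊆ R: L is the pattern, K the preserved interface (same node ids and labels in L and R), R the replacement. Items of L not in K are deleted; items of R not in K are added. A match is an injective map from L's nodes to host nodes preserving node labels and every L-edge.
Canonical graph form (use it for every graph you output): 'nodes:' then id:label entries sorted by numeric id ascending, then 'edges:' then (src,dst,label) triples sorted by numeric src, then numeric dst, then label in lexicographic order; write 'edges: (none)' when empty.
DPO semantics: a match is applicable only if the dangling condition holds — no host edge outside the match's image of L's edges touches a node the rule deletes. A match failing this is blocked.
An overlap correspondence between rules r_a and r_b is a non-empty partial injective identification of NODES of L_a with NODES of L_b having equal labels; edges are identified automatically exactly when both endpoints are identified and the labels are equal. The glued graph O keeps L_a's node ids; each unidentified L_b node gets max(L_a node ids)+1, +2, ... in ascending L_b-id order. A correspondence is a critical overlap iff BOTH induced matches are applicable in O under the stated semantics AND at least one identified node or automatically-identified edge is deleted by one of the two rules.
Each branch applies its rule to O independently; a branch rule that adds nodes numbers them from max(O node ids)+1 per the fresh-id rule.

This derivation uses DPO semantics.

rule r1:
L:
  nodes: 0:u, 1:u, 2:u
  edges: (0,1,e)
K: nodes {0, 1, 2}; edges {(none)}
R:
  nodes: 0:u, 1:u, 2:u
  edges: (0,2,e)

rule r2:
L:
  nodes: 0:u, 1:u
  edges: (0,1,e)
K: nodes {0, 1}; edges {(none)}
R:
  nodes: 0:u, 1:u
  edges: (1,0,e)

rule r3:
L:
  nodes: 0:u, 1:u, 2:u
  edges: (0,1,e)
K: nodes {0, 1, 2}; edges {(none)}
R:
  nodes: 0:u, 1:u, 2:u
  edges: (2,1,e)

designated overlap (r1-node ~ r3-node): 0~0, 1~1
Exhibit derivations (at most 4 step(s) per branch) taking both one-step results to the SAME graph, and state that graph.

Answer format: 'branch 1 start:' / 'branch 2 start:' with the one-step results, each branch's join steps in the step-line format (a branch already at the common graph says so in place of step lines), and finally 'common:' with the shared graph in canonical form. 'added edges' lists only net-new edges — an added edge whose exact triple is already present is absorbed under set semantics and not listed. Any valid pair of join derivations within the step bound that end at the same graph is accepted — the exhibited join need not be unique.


branch 1 start:
nodes: 0:u, 1:u, 2:u, 3:u
edges: (0,2,e)
branch 2 start:
nodes: 0:u, 1:u, 2:u, 3:u
edges: (3,1,e)
branch 1 step 1: rule r1; match: 0->0, 1->2, 2->1; deleted nodes (none); deleted edges (0,2,e); added nodes (none); added edges (0,1,e); result: nodes: 0:u, 1:u, 2:u, 3:u edges: (0,1,e)
branch 2 step 1: rule r3; match: 0->3, 1->1, 2->0; deleted nodes (none); deleted edges (3,1,e); added nodes (none); added edges (0,1,e); result: nodes: 0:u, 1:u, 2:u, 3:u edges: (0,1,e)
common:
nodes: 0:u, 1:u, 2:u, 3:u
edges: (0,1,e)


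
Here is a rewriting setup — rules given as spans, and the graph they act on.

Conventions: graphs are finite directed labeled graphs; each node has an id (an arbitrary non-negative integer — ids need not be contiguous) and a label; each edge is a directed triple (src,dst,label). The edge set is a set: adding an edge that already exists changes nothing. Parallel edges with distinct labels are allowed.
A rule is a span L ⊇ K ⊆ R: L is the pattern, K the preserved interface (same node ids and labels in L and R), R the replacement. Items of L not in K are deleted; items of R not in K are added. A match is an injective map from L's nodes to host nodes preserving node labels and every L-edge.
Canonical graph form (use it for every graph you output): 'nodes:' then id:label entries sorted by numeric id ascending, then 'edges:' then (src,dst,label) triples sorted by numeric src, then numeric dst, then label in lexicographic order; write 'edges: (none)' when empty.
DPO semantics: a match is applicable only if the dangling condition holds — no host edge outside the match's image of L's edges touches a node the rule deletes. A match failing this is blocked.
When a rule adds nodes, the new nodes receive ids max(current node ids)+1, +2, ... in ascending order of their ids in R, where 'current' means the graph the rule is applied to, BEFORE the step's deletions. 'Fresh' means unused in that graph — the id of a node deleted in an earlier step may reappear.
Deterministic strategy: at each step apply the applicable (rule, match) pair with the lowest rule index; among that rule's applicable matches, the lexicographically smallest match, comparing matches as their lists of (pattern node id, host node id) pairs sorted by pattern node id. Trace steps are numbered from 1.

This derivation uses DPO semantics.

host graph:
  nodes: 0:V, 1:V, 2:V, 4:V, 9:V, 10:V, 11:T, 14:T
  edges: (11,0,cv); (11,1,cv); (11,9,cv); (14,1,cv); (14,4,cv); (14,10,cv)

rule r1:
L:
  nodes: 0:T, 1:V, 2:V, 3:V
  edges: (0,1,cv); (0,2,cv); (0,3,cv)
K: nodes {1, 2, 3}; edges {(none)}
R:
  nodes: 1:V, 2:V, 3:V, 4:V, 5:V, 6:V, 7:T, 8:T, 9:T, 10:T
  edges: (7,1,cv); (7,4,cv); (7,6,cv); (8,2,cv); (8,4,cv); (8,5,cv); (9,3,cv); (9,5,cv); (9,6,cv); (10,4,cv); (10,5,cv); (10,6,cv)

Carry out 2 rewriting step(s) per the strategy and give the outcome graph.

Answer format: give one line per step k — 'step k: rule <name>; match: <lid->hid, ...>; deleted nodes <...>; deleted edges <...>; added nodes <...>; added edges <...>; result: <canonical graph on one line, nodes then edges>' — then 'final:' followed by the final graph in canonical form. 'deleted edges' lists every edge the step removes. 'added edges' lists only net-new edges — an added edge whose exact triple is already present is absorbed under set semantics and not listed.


step 1: rule r1; match: 0->11, 1->0, 2->1, 3->9; deleted nodes 11; deleted edges (11,0,cv); (11,1,cv); (11,9,cv); added nodes 15, 16, 17, 18, 19, 20, 21; added edges (18,0,cv); (18,15,cv); (18,17,cv); (19,1,cv); (19,15,cv); (19,16,cv); (20,9,cv); (20,16,cv); (20,17,cv); (21,15,cv); (21,16,cv); (21,17,cv); result: nodes: 0:V, 1:V, 2:V, 4:V, 9:V, 10:V, 14:T, 15:V, 16:V, 17:V, 18:T, 19:T, 20:T, 21:T edges: (14,1,cv); (14,4,cv); (14,10,cv); (18,0,cv); (18,15,cv); (18,17,cv); (19,1,cv); (19,15,cv); (19,16,cv); (20,9,cv); (20,16,cv); (20,17,cv); (21,15,cv); (21,16,cv); (21,17,cv)
step 2: rule r1; match: 0->14, 1->1, 2->4, 3->10; deleted nodes 14; deleted edges (14,1,cv); (14,4,cv); (14,10,cv); added nodes 22, 23, 24, 25, 26, 27, 28; added edges (25,1,cv); (25,22,cv); (25,24,cv); (26,4,cv); (26,22,cv); (26,23,cv); (27,10,cv); (27,23,cv); (27,24,cv); (28,22,cv); (28,23,cv); (28,24,cv); result: nodes: 0:V, 1:V, 2:V, 4:V, 9:V, 10:V, 15:V, 16:V, 17:V, 18:T, 19:T, 20:T, 21:T, 22:V, 23:V, 24:V, 25:T, 26:T, 27:T, 28:T edges: (18,0,cv); (18,15,cv); (18,17,cv); (19,1,cv); (19,15,cv); (19,16,cv); (20,9,cv); (20,16,cv); (20,17,cv); (21,15,cv); (21,16,cv); (21,17,cv); (25,1,cv); (25,22,cv); (25,24,cv); (26,4,cv); (26,22,cv); (26,23,cv); (27,10,cv); (27,23,cv); (27,24,cv); (28,22,cv); (28,23,cv); (28,24,cv)
final:
nodes: 0:V, 1:V, 2:V, 4:V, 9:V, 10:V, 15:V, 16:V, 17:V, 18:T, 19:T, 20:T, 21:T, 22:V, 23:V, 24:V, 25:T, 26:T, 27:T, 28:T
edges: (18,0,cv); (18,15,cv); (18,17,cv); (19,1,cv); (19,15,cv); (19,16,cv); (20,9,cv); (20,16,cv); (20,17,cv); (21,15,cv); (21,16,cv); (21,17,cv); (25,1,cv); (25,22,cv); (25,24,cv); (26,4,cv); (26,22,cv); (26,23,cv); (27,10,cv); (27,23,cv); (27,24,cv); (28,22,cv); (28,23,cv); (28,24,cv)
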